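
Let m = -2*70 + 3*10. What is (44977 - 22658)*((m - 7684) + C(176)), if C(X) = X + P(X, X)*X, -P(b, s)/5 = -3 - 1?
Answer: -91463262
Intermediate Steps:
P(b, s) = 20 (P(b, s) = -5*(-3 - 1) = -5*(-4) = 20)
m = -110 (m = -140 + 30 = -110)
C(X) = 21*X (C(X) = X + 20*X = 21*X)
(44977 - 22658)*((m - 7684) + C(176)) = (44977 - 22658)*((-110 - 7684) + 21*176) = 22319*(-7794 + 3696) = 22319*(-4098) = -91463262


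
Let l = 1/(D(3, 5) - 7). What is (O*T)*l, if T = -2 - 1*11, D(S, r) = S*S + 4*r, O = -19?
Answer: 247/22 ≈ 11.227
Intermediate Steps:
D(S, r) = S² + 4*r
l = 1/22 (l = 1/((3² + 4*5) - 7) = 1/((9 + 20) - 7) = 1/(29 - 7) = 1/22 ≈ 0.045455)
T = -13 (T = -2 - 11 = -13)
(O*T)*l = -19*(-13)*(1/22) = 247*(1/22) = 247/22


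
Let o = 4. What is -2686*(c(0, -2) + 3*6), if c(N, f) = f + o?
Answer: -53720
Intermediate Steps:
c(N, f) = 4 + f (c(N, f) = f + 4 = 4 + f)
-2686*(c(0, -2) + 3*6) = -2686*((4 - 2) + 3*6) = -2686*(2 + 18) = -2686*20 = -53720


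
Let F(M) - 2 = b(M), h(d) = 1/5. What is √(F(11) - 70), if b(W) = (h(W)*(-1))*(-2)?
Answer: 13*I*√10/5 ≈ 8.2219*I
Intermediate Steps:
h(d) = ⅕
b(W) = ⅖ (b(W) = ((⅕)*(-1))*(-2) = -⅕*(-2) = ⅖)
F(M) = 12/5 (F(M) = 2 + ⅖ = 12/5)
√(F(11) - 70) = √(12/5 - 70) = √(-338/5) = 13*I*√10/5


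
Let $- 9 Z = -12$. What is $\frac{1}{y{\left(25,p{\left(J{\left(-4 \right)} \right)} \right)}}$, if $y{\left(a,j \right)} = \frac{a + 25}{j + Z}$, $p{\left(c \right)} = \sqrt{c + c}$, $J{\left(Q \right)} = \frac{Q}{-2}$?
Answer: $\frac{1}{15} \approx 0.066667$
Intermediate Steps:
$J{\left(Q \right)} = - \frac{Q}{2}$ ($J{\left(Q \right)} = Q \left(- \frac{1}{2}\right) = - \frac{Q}{2}$)
$Z = \frac{4}{3}$ ($Z = \left(- \frac{1}{9}\right) \left(-12\right) = \frac{4}{3} \approx 1.3333$)
$p{\left(c \right)} = \sqrt{2} \sqrt{c}$ ($p{\left(c \right)} = \sqrt{2 c} = \sqrt{2} \sqrt{c}$)
$y{\left(a,j \right)} = \frac{25 + a}{\frac{4}{3} + j}$ ($y{\left(a,j \right)} = \frac{a + 25}{j + \frac{4}{3}} = \frac{25 + a}{\frac{4}{3} + j}$)
$\frac{1}{y{\left(25,p{\left(J{\left(-4 \right)} \right)} \right)}} = \frac{1}{3 \frac{1}{4 + 3 \sqrt{2} \sqrt{\left(- \frac{1}{2}\right) \left(-4\right)}} \left(25 + 25\right)} = \frac{1}{3 \frac{1}{4 + 3 \sqrt{2} \sqrt{2}} \cdot 50} = \frac{1}{3 \frac{1}{4 + 3 \cdot 2} \cdot 50} = \frac{1}{3 \frac{1}{4 + 6} \cdot 50} = \frac{1}{3 \cdot \frac{1}{10} \cdot 50} = \frac{1}{15}$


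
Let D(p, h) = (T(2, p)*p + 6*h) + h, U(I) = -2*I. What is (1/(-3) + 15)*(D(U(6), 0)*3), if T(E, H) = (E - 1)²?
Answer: -528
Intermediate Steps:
T(E, H) = (-1 + E)²
D(p, h) = p + 7*h (D(p, h) = ((-1 + 2)²*p + 6*h) + h = (1²*p + 6*h) + h = (1*p + 6*h) + h = (p + 6*h) + h = p + 7*h)
(1/(-3) + 15)*(D(U(6), 0)*3) = (1/(-3) + 15)*((-2*6 + 7*0)*3) = (-⅓ + 15)*((-12 + 0)*3) = 44*(-12*3)/3 = (44/3)*(-36) = -528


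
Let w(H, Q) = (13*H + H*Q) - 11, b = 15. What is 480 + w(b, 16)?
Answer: 904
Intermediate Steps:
w(H, Q) = -11 + 13*H + H*Q
480 + w(b, 16) = 480 + (-11 + 13*15 + 15*16) = 480 + (-11 + 195 + 240) = 480 + 424 = 904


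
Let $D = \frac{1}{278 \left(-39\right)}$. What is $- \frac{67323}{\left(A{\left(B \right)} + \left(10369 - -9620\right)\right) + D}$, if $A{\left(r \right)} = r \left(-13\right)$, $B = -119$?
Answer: $- \frac{729915966}{233493311} \approx -3.1261$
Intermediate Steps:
$D = - \frac{1}{10842}$ ($D = \frac{1}{-10842} = - \frac{1}{10842} \approx -9.2234 \cdot 10^{-5}$)
$A{\left(r \right)} = - 13 r$
$- \frac{67323}{\left(A{\left(B \right)} + \left(10369 - -9620\right)\right) + D} = - \frac{67323}{\left(\left(-13\right) \left(-119\right) + \left(10369 - -9620\right)\right) - \frac{1}{10842}} = - \frac{67323}{\left(1547 + \left(10369 + 9620\right)\right) - \frac{1}{10842}} = - \frac{67323}{\left(1547 + 19989\right) - \frac{1}{10842}} = - \frac{67323}{21536 - \frac{1}{10842}} = - \frac{67323}{\frac{233493311}{10842}} = \left(-67323\right) \frac{10842}{233493311} = - \frac{729915966}{233493311}$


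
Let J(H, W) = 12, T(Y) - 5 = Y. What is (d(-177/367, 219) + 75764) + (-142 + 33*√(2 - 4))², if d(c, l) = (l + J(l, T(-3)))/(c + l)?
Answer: 2506153259/26732 - 9372*I*√2 ≈ 93751.0 - 13254.0*I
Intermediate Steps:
T(Y) = 5 + Y
d(c, l) = (12 + l)/(c + l) (d(c, l) = (l + 12)/(c + l) = (12 + l)/(c + l))
(d(-177/367, 219) + 75764) + (-142 + 33*√(2 - 4))² = ((12 + 219)/(-177/367 + 219) + 75764) + (-142 + 33*√(2 - 4))² = (231/(-177*1/367 + 219) + 75764) + (-142 + 33*√(-2))² = (231/(-177/367 + 219) + 75764) + (-142 + 33*(I*√2))² = (231/(80196/367) + 75764) + (-142 + 33*I*√2)² = ((367/80196)*231 + 75764) + (-142 + 33*I*√2)² = (28259/26732 + 75764) + (-142 + 33*I*√2)² = 2025351507/26732 + (-142 + 33*I*√2)²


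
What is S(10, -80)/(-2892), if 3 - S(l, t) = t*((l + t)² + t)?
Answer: -385603/2892 ≈ -133.33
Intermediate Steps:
S(l, t) = 3 - t*(t + (l + t)²) (S(l, t) = 3 - t*((l + t)² + t) = 3 - t*(t + (l + t)²))
S(10, -80)/(-2892) = (3 - 1*(-80)² - 1*(-80)*(10 - 80)²)/(-2892) = (3 - 1*6400 - 1*(-80)*(-70)²)*(-1/2892) = (3 - 6400 - 1*(-80)*4900)*(-1/2892) = (3 - 6400 + 392000)*(-1/2892) = 385603*(-1/2892) = -385603/2892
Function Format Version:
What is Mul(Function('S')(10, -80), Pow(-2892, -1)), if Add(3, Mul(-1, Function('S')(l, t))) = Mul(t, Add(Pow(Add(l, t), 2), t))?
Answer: Rational(-385603, 2892) ≈ -133.33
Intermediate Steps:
Function('S')(l, t) = Add(3, Mul(-1, t, Add(t, Pow(Add(l, t), 2)))) (Function('S')(l, t) = Add(3, Mul(-1, Mul(t, Add(Pow(Add(l, t), 2), t)))) = Add(3, Mul(-1, Mul(t, Add(t, Pow(Add(l, t), 2))))) = Add(3, Mul(-1, t, Add(t, Pow(Add(l, t), 2)))))
Mul(Function('S')(10, -80), Pow(-2892, -1)) = Mul(Add(3, Mul(-1, Pow(-80, 2)), Mul(-1, -80, Pow(Add(10, -80), 2))), Pow(-2892, -1)) = Mul(Add(3, Mul(-1, 6400), Mul(-1, -80, Pow(-70, 2))), Rational(-1, 2892)) = Mul(Add(3, -6400, Mul(-1, -80, 4900)), Rational(-1, 2892)) = Mul(Add(3, -6400, 392000), Rational(-1, 2892)) = Mul(385603, Rational(-1, 2892)) = Rational(-385603, 2892)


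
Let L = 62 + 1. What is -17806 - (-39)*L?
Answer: -15349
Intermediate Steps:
L = 63
-17806 - (-39)*L = -17806 - (-39)*63 = -17806 - 1*(-2457) = -17806 + 2457 = -15349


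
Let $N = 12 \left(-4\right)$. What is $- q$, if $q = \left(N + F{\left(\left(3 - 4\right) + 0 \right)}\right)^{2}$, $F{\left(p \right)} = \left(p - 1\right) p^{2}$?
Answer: $-2500$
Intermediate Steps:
$F{\left(p \right)} = p^{2} \left(-1 + p\right)$ ($F{\left(p \right)} = \left(-1 + p\right) p^{2} = p^{2} \left(-1 + p\right)$)
$N = -48$
$q = 2500$ ($q = \left(-48 + \left(\left(3 - 4\right) + 0\right)^{2} \left(-1 + \left(\left(3 - 4\right) + 0\right)\right)\right)^{2} = \left(-48 + \left(-1 + 0\right)^{2} \left(-1 + \left(-1 + 0\right)\right)\right)^{2} = \left(-48 + \left(-1\right)^{2} \left(-1 - 1\right)\right)^{2} = \left(-48 + 1 \left(-2\right)\right)^{2} = \left(-48 - 2\right)^{2} = \left(-50\right)^{2} = 2500$)
$- q = \left(-1\right) 2500 = -2500$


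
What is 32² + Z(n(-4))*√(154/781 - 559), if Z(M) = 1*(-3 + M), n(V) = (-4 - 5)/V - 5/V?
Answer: 1024 + 115*I*√213/142 ≈ 1024.0 + 11.82*I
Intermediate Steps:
n(V) = -14/V (n(V) = -9/V - 5/V = -14/V)
Z(M) = -3 + M
32² + Z(n(-4))*√(154/781 - 559) = 32² + (-3 - 14/(-4))*√(154/781 - 559) = 1024 + (-3 - 14*(-¼))*√(154*(1/781) - 559) = 1024 + (-3 + 7/2)*√(14/71 - 559) = 1024 + √(-39675/71)/2 = 1024 + (115*I*√213/71)/2 = 1024 + 115*I*√213/142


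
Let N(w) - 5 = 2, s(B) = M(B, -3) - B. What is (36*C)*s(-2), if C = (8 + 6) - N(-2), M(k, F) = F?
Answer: -252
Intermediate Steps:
s(B) = -3 - B
N(w) = 7 (N(w) = 5 + 2 = 7)
C = 7 (C = (8 + 6) - 1*7 = 14 - 7 = 7)
(36*C)*s(-2) = (36*7)*(-3 - 1*(-2)) = 252*(-3 + 2) = 252*(-1) = -252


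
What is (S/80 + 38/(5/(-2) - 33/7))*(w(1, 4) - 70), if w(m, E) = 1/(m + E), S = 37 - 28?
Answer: 14536199/40400 ≈ 359.81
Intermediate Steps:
S = 9
w(m, E) = 1/(E + m)
(S/80 + 38/(5/(-2) - 33/7))*(w(1, 4) - 70) = (9/80 + 38/(5/(-2) - 33/7))*(1/(4 + 1) - 70) = (9*(1/80) + 38/(5*(-½) - 33*⅐))*(1/5 - 70) = (9/80 + 38/(-5/2 - 33/7))*(⅕ - 70) = (9/80 + 38/(-101/14))*(-349/5) = (9/80 + 38*(-14/101))*(-349/5) = (9/80 - 532/101)*(-349/5) = -41651/8080*(-349/5) = 14536199/40400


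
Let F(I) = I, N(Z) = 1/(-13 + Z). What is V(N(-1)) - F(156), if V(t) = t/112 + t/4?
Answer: -244637/1568 ≈ -156.02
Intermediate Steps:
V(t) = 29*t/112 (V(t) = t*(1/112) + t*(¼) = t/112 + t/4 = 29*t/112)
V(N(-1)) - F(156) = 29/(112*(-13 - 1)) - 1*156 = (29/112)/(-14) - 156 = (29/112)*(-1/14) - 156 = -29/1568 - 156 = -244637/1568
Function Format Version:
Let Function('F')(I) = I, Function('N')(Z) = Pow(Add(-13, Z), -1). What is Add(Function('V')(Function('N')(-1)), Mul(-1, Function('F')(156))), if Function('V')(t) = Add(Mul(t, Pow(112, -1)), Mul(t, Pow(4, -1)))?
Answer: Rational(-244637, 1568) ≈ -156.02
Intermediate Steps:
Function('V')(t) = Mul(Rational(29, 112), t) (Function('V')(t) = Add(Mul(t, Rational(1, 112)), Mul(t, Rational(1, 4))) = Add(Mul(Rational(1, 112), t), Mul(Rational(1, 4), t)) = Mul(Rational(29, 112), t))
Add(Function('V')(Function('N')(-1)), Mul(-1, Function('F')(156))) = Add(Mul(Rational(29, 112), Pow(Add(-13, -1), -1)), Mul(-1, 156)) = Add(Mul(Rational(29, 112), Pow(-14, -1)), -156) = Add(Mul(Rational(29, 112), Rational(-1, 14)), -156) = Add(Rational(-29, 1568), -156) = Rational(-244637, 1568)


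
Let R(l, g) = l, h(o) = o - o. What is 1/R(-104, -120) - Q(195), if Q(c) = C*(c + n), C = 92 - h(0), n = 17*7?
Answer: -3004353/104 ≈ -28888.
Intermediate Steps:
h(o) = 0
n = 119
C = 92 (C = 92 - 1*0 = 92 + 0 = 92)
Q(c) = 10948 + 92*c (Q(c) = 92*(c + 119) = 92*(119 + c) = 10948 + 92*c)
1/R(-104, -120) - Q(195) = 1/(-104) - (10948 + 92*195) = -1/104 - (10948 + 17940) = -1/104 - 1*28888 = -1/104 - 28888 = -3004353/104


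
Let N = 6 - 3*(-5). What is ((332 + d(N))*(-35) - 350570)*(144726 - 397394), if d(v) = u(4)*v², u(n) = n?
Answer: 107113545240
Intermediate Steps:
N = 21 (N = 6 + 15 = 21)
d(v) = 4*v²
((332 + d(N))*(-35) - 350570)*(144726 - 397394) = ((332 + 4*21²)*(-35) - 350570)*(144726 - 397394) = ((332 + 4*441)*(-35) - 350570)*(-252668) = ((332 + 1764)*(-35) - 350570)*(-252668) = (2096*(-35) - 350570)*(-252668) = (-73360 - 350570)*(-252668) = -423930*(-252668) = 107113545240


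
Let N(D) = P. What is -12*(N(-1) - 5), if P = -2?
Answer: 84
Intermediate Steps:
N(D) = -2
-12*(N(-1) - 5) = -12*(-2 - 5) = -12*(-7) = 84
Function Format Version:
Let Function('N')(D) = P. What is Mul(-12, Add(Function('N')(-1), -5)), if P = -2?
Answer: 84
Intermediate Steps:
Function('N')(D) = -2
Mul(-12, Add(Function('N')(-1), -5)) = Mul(-12, Add(-2, -5)) = Mul(-12, -7) = 84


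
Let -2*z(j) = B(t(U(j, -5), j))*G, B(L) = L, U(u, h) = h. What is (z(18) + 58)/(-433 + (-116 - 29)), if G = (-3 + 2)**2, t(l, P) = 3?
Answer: -113/1156 ≈ -0.097751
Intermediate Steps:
G = 1 (G = (-1)**2 = 1)
z(j) = -3/2
(z(18) + 58)/(-433 + (-116 - 29)) = (-3/2 + 58)/(-433 + (-116 - 29)) = 113/(2*(-433 - 145)) = (113/2)/(-578) = (113/2)*(-1/578) = -113/1156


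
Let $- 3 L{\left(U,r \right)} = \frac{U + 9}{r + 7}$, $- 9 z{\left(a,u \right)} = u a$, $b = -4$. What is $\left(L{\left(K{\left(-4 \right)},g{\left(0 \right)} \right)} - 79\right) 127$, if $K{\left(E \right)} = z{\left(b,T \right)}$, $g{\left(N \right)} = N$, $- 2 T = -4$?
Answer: $- \frac{1907540}{189} \approx -10093.0$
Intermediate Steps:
$T = 2$ ($T = \left(- \frac{1}{2}\right) \left(-4\right) = 2$)
$z{\left(a,u \right)} = - \frac{a u}{9}$ ($z{\left(a,u \right)} = - \frac{u a}{9} = - \frac{a u}{9}$)
$K{\left(E \right)} = \frac{8}{9}$ ($K{\left(E \right)} = \left(- \frac{1}{9}\right) \left(-4\right) 2 = \frac{8}{9}$)
$L{\left(U,r \right)} = - \frac{9 + U}{3 \left(7 + r\right)}$ ($L{\left(U,r \right)} = - \frac{\left(U + 9\right) \frac{1}{r + 7}}{3} = - \frac{\left(9 + U\right) \frac{1}{7 + r}}{3} = - \frac{\frac{1}{7 + r} \left(9 + U\right)}{3} = - \frac{9 + U}{3 \left(7 + r\right)}$)
$\left(L{\left(K{\left(-4 \right)},g{\left(0 \right)} \right)} - 79\right) 127 = \left(\frac{-9 - \frac{8}{9}}{3 \left(7 + 0\right)} - 79\right) 127 = \left(\frac{-9 - \frac{8}{9}}{3 \cdot 7} - 79\right) 127 = \left(\frac{1}{3} \cdot \frac{1}{7} \left(- \frac{89}{9}\right) - 79\right) 127 = \left(- \frac{89}{189} - 79\right) 127 = \left(- \frac{15020}{189}\right) 127 = - \frac{1907540}{189}$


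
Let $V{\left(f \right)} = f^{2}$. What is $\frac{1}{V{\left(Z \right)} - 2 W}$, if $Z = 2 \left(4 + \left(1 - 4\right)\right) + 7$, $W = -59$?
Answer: $\frac{1}{199} \approx 0.0050251$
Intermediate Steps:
$Z = 9$ ($Z = 2 \left(4 + \left(1 - 4\right)\right) + 7 = 2 \left(4 - 3\right) + 7 = 2 \cdot 1 + 7 = 2 + 7 = 9$)
$\frac{1}{V{\left(Z \right)} - 2 W} = \frac{1}{9^{2} - -118} = \frac{1}{81 + 118} = \frac{1}{199}$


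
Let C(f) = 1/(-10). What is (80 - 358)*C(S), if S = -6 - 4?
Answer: 139/5 ≈ 27.800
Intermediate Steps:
S = -10
C(f) = -1/10
(80 - 358)*C(S) = (80 - 358)*(-1/10) = -278*(-1/10) = 139/5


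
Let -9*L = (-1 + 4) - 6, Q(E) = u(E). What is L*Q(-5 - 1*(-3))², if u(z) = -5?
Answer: 25/3 ≈ 8.3333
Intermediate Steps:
Q(E) = -5
L = ⅓ (L = -((-1 + 4) - 6)/9 = -(3 - 6)/9 = -⅑*(-3) = ⅓ ≈ 0.33333)
L*Q(-5 - 1*(-3))² = (⅓)*(-5)² = (⅓)*25 = 25/3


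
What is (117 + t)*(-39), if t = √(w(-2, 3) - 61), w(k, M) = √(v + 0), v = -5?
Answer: -4563 - 39*√(-61 + I*√5) ≈ -4568.6 - 304.65*I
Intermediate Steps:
w(k, M) = I*√5 (w(k, M) = √(-5 + 0) = √(-5) = I*√5)
t = √(-61 + I*√5) (t = √(I*√5 - 61) = √(-61 + I*√5) ≈ 0.14313 + 7.8116*I)
(117 + t)*(-39) = (117 + √(-61 + I*√5))*(-39) = -4563 - 39*√(-61 + I*√5)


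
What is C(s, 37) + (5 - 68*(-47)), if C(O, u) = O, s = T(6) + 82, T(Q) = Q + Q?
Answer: 3295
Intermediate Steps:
T(Q) = 2*Q
s = 94 (s = 2*6 + 82 = 12 + 82 = 94)
C(s, 37) + (5 - 68*(-47)) = 94 + (5 - 68*(-47)) = 94 + (5 + 3196) = 94 + 3201 = 3295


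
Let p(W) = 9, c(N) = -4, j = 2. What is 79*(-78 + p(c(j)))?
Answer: -5451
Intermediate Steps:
79*(-78 + p(c(j))) = 79*(-78 + 9) = 79*(-69) = -5451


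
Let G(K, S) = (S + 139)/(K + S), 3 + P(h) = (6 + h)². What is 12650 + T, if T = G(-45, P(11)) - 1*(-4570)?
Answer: 4150445/241 ≈ 17222.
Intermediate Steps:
P(h) = -3 + (6 + h)²
G(K, S) = (139 + S)/(K + S)
T = 1101795/241 (T = (139 + (-3 + (6 + 11)²))/(-45 + (-3 + (6 + 11)²)) - 1*(-4570) = (139 + (-3 + 17²))/(-45 + (-3 + 17²)) + 4570 = (139 + (-3 + 289))/(-45 + (-3 + 289)) + 4570 = (139 + 286)/(-45 + 286) + 4570 = 425/241 + 4570 = 1101795/241 ≈ 4571.8)
12650 + T = 12650 + 1101795/241 = 4150445/241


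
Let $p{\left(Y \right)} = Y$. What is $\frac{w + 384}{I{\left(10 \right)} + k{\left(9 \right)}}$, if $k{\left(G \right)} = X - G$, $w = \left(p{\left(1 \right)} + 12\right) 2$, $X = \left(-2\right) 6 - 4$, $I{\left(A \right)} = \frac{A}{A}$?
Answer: $- \frac{205}{12} \approx -17.083$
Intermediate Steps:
$I{\left(A \right)} = 1$
$X = -16$ ($X = -12 - 4 = -16$)
$w = 26$ ($w = \left(1 + 12\right) 2 = 13 \cdot 2 = 26$)
$k{\left(G \right)} = -16 - G$
$\frac{w + 384}{I{\left(10 \right)} + k{\left(9 \right)}} = \frac{26 + 384}{1 - 25} = \frac{410}{1 - 25} = \frac{410}{-24} = 410 \left(- \frac{1}{24}\right) = - \frac{205}{12}$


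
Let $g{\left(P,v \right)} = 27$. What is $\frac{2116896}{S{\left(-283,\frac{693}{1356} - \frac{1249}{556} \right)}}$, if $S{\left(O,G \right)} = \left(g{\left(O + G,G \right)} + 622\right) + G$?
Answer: $\frac{5541680912}{1694431} \approx 3270.5$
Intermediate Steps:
$S{\left(O,G \right)} = 649 + G$ ($S{\left(O,G \right)} = \left(27 + 622\right) + G = 649 + G$)
$\frac{2116896}{S{\left(-283,\frac{693}{1356} - \frac{1249}{556} \right)}} = \frac{2116896}{649 + \left(\frac{693}{1356} - \frac{1249}{556}\right)} = \frac{2116896}{649 + \left(693 \cdot \frac{1}{1356} - \frac{1249}{556}\right)} = \frac{2116896}{649 + \left(\frac{231}{452} - \frac{1249}{556}\right)} = \frac{2116896}{649 - \frac{27257}{15707}} = \frac{2116896}{\frac{10166586}{15707}} = 2116896 \cdot \frac{15707}{10166586} = \frac{5541680912}{1694431}$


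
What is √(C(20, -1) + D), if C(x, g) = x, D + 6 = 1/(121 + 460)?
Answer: √4726435/581 ≈ 3.7419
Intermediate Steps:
D = -3485/581 (D = -6 + 1/(121 + 460) = -6 + 1/581 = -3485/581 ≈ -5.9983)
√(C(20, -1) + D) = √(20 - 3485/581) = √(8135/581) = √4726435/581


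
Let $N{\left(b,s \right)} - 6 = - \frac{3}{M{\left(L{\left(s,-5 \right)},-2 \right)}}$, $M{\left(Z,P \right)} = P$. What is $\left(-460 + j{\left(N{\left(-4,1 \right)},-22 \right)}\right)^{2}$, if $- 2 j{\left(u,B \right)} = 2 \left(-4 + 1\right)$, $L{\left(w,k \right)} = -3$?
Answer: $208849$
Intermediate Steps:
$N{\left(b,s \right)} = \frac{15}{2}$ ($N{\left(b,s \right)} = 6 - \frac{3}{-2} = 6 - - \frac{3}{2} = 6 + \frac{3}{2} = \frac{15}{2}$)
$j{\left(u,B \right)} = 3$ ($j{\left(u,B \right)} = - \frac{2 \left(-4 + 1\right)}{2} = - \frac{2 \left(-3\right)}{2} = \left(- \frac{1}{2}\right) \left(-6\right) = 3$)
$\left(-460 + j{\left(N{\left(-4,1 \right)},-22 \right)}\right)^{2} = \left(-460 + 3\right)^{2} = \left(-457\right)^{2} = 208849$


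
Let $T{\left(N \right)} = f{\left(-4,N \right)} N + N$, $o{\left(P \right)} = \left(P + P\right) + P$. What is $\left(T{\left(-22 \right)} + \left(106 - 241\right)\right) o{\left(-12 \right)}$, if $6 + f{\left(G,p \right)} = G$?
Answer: $-2268$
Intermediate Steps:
$o{\left(P \right)} = 3 P$ ($o{\left(P \right)} = 2 P + P = 3 P$)
$f{\left(G,p \right)} = -6 + G$
$T{\left(N \right)} = - 9 N$ ($T{\left(N \right)} = \left(-6 - 4\right) N + N = - 10 N + N = - 9 N$)
$\left(T{\left(-22 \right)} + \left(106 - 241\right)\right) o{\left(-12 \right)} = \left(\left(-9\right) \left(-22\right) + \left(106 - 241\right)\right) 3 \left(-12\right) = \left(198 - 135\right) \left(-36\right) = 63 \left(-36\right) = -2268$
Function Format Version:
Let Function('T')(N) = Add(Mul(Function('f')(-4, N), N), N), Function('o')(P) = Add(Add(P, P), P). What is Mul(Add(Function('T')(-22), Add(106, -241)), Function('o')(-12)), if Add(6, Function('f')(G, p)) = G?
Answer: -2268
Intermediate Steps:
Function('o')(P) = Mul(3, P) (Function('o')(P) = Add(Mul(2, P), P) = Mul(3, P))
Function('f')(G, p) = Add(-6, G)
Function('T')(N) = Mul(-9, N) (Function('T')(N) = Add(Mul(Add(-6, -4), N), N) = Add(Mul(-10, N), N) = Mul(-9, N))
Mul(Add(Function('T')(-22), Add(106, -241)), Function('o')(-12)) = Mul(Add(Mul(-9, -22), Add(106, -241)), Mul(3, -12)) = Mul(Add(198, -135), -36) = Mul(63, -36) = -2268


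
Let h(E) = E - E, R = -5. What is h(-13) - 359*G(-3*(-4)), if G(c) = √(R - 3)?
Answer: -718*I*√2 ≈ -1015.4*I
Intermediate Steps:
h(E) = 0
G(c) = 2*I*√2 (G(c) = √(-5 - 3) = √(-8) = 2*I*√2)
h(-13) - 359*G(-3*(-4)) = 0 - 359*2*I*√2 = 0 - 718*I*√2 = -718*I*√2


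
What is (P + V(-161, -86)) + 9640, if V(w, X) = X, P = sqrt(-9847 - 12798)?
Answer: 9554 + I*sqrt(22645) ≈ 9554.0 + 150.48*I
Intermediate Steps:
P = I*sqrt(22645) (P = sqrt(-22645) = I*sqrt(22645) ≈ 150.48*I)
(P + V(-161, -86)) + 9640 = (I*sqrt(22645) - 86) + 9640 = (-86 + I*sqrt(22645)) + 9640 = 9554 + I*sqrt(22645)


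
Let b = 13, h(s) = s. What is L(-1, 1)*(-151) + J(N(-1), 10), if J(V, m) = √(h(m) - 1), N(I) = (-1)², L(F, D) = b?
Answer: -1960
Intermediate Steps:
L(F, D) = 13
N(I) = 1
J(V, m) = √(-1 + m) (J(V, m) = √(m - 1) = √(-1 + m))
L(-1, 1)*(-151) + J(N(-1), 10) = 13*(-151) + √(-1 + 10) = -1963 + √9 = -1963 + 3 = -1960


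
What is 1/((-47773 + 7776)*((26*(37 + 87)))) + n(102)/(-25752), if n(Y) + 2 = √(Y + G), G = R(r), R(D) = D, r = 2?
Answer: 871199/11218678536 - √26/12876 ≈ -0.00031835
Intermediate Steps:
G = 2
n(Y) = -2 + √(2 + Y) (n(Y) = -2 + √(Y + 2) = -2 + √(2 + Y))
1/((-47773 + 7776)*((26*(37 + 87)))) + n(102)/(-25752) = 1/((-47773 + 7776)*((26*(37 + 87)))) + (-2 + √(2 + 102))/(-25752) = 1/((-39997)*((26*124))) + (-2 + √104)*(-1/25752) = -1/39997/3224 + (-2 + 2*√26)*(-1/25752) = -1/39997*1/3224 + (1/12876 - √26/12876) = -1/128950328 + (1/12876 - √26/12876) = 871199/11218678536 - √26/12876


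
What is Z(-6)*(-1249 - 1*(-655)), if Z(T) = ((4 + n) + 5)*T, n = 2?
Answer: 39204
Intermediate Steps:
Z(T) = 11*T (Z(T) = ((4 + 2) + 5)*T = (6 + 5)*T = 11*T)
Z(-6)*(-1249 - 1*(-655)) = (11*(-6))*(-1249 - 1*(-655)) = -66*(-1249 + 655) = -66*(-594) = 39204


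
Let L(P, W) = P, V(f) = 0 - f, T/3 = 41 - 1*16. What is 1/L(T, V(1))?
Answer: 1/75 ≈ 0.013333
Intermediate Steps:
T = 75 (T = 3*(41 - 1*16) = 3*(41 - 16) = 3*25 = 75)
V(f) = -f
1/L(T, V(1)) = 1/75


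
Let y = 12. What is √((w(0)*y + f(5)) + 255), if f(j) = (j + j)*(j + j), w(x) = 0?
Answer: √355 ≈ 18.841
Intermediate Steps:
f(j) = 4*j² (f(j) = (2*j)*(2*j) = 4*j²)
√((w(0)*y + f(5)) + 255) = √((0*12 + 4*5²) + 255) = √((0 + 4*25) + 255) = √((0 + 100) + 255) = √(100 + 255) = √355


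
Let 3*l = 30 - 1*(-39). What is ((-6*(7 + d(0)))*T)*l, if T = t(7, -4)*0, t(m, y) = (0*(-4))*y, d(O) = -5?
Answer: 0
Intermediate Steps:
l = 23 (l = (30 - 1*(-39))/3 = (30 + 39)/3 = (1/3)*69 = 23)
t(m, y) = 0 (t(m, y) = 0*y = 0)
T = 0 (T = 0*0 = 0)
((-6*(7 + d(0)))*T)*l = (-6*(7 - 5)*0)*23 = (-6*2*0)*23 = -12*0*23 = 0*23 = 0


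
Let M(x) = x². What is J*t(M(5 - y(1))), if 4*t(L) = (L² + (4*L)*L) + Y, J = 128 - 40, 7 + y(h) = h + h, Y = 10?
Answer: 1100220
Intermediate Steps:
y(h) = -7 + 2*h (y(h) = -7 + (h + h) = -7 + 2*h)
J = 88
t(L) = 5/2 + 5*L²/4 (t(L) = ((L² + (4*L)*L) + 10)/4 = ((L² + 4*L²) + 10)/4 = (5*L² + 10)/4 = (10 + 5*L²)/4 = 5/2 + 5*L²/4)
J*t(M(5 - y(1))) = 88*(5/2 + 5*((5 - (-7 + 2*1))²)²/4) = 88*(5/2 + 5*((5 - (-7 + 2))²)²/4) = 88*(5/2 + 5*((5 - 1*(-5))²)²/4) = 88*(5/2 + 5*((5 + 5)²)²/4) = 88*(5/2 + 5*(10²)²/4) = 88*(5/2 + (5/4)*100²) = 88*(5/2 + (5/4)*10000) = 88*(5/2 + 12500) = 88*(25005/2) = 1100220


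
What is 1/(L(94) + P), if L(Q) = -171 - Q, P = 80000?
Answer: 1/79735 ≈ 1.2542e-5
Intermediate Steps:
1/(L(94) + P) = 1/((-171 - 1*94) + 80000) = 1/((-171 - 94) + 80000) = 1/(-265 + 80000) = 1/79735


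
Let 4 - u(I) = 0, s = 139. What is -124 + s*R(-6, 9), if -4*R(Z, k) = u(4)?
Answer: -263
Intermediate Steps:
u(I) = 4 (u(I) = 4 - 1*0 = 4 + 0 = 4)
R(Z, k) = -1 (R(Z, k) = -1/4*4 = -1)
-124 + s*R(-6, 9) = -124 + 139*(-1) = -124 - 139 = -263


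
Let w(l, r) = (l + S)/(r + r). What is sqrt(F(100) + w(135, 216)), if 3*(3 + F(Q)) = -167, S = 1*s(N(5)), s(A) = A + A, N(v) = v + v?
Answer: I*sqrt(75567)/36 ≈ 7.636*I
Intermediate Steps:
N(v) = 2*v
s(A) = 2*A
S = 20 (S = 1*(2*(2*5)) = 1*(2*10) = 1*20 = 20)
F(Q) = -176/3 (F(Q) = -3 + (1/3)*(-167) = -3 - 167/3 = -176/3)
w(l, r) = (20 + l)/(2*r) (w(l, r) = (l + 20)/(r + r) = (20 + l)/((2*r)) = (20 + l)*(1/(2*r)) = (20 + l)/(2*r))
sqrt(F(100) + w(135, 216)) = sqrt(-176/3 + (1/2)*(20 + 135)/216) = sqrt(-176/3 + (1/2)*(1/216)*155) = sqrt(-176/3 + 155/432) = sqrt(-25189/432) = I*sqrt(75567)/36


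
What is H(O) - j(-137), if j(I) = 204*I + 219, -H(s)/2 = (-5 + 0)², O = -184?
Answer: 27679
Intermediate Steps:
H(s) = -50 (H(s) = -2*(-5 + 0)² = -2*(-5)² = -2*25 = -50)
j(I) = 219 + 204*I
H(O) - j(-137) = -50 - (219 + 204*(-137)) = -50 - (219 - 27948) = -50 - 1*(-27729) = -50 + 27729 = 27679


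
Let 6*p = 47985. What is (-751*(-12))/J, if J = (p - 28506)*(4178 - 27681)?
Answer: 18024/964022551 ≈ 1.8697e-5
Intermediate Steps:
p = 15995/2 (p = (1/6)*47985 = 15995/2 ≈ 7997.5)
J = 964022551/2 (J = (15995/2 - 28506)*(4178 - 27681) = -41017/2*(-23503) = 964022551/2 ≈ 4.8201e+8)
(-751*(-12))/J = (-751*(-12))/(964022551/2) = 9012*(2/964022551) = 18024/964022551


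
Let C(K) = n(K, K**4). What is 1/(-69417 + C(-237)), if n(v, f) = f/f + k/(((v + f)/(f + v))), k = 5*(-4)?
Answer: -1/69436 ≈ -1.4402e-5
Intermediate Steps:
k = -20
n(v, f) = -19 (n(v, f) = f/f - 20*(f + v)/(v + f) = 1 - 20/((f + v)/(f + v)) = 1 - 20/1 = 1 - 20*1 = 1 - 20 = -19)
C(K) = -19
1/(-69417 + C(-237)) = 1/(-69417 - 19) = 1/(-69436) = -1/69436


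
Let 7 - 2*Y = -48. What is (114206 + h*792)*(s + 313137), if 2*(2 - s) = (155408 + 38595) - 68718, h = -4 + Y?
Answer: 33270444137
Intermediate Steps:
Y = 55/2 (Y = 7/2 - ½*(-48) = 7/2 + 24 = 55/2 ≈ 27.500)
h = 47/2 (h = -4 + 55/2 = 47/2 ≈ 23.500)
s = -125281/2 (s = 2 - ((155408 + 38595) - 68718)/2 = 2 - (194003 - 68718)/2 = 2 - ½*125285 = 2 - 125285/2 = -125281/2 ≈ -62641.)
(114206 + h*792)*(s + 313137) = (114206 + (47/2)*792)*(-125281/2 + 313137) = (114206 + 18612)*(500993/2) = 132818*(500993/2) = 33270444137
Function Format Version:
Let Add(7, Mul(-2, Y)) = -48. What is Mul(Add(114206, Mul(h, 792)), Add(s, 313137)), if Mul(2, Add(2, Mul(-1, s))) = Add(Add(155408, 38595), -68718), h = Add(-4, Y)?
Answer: 33270444137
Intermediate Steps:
Y = Rational(55, 2) (Y = Add(Rational(7, 2), Mul(Rational(-1, 2), -48)) = Add(Rational(7, 2), 24) = Rational(55, 2) ≈ 27.500)
h = Rational(47, 2) (h = Add(-4, Rational(55, 2)) = Rational(47, 2) ≈ 23.500)
s = Rational(-125281, 2) (s = Add(2, Mul(Rational(-1, 2), Add(Add(155408, 38595), -68718))) = Add(2, Mul(Rational(-1, 2), Add(194003, -68718))) = Add(2, Mul(Rational(-1, 2), 125285)) = Add(2, Rational(-125285, 2)) = Rational(-125281, 2) ≈ -62641.)
Mul(Add(114206, Mul(h, 792)), Add(s, 313137)) = Mul(Add(114206, Mul(Rational(47, 2), 792)), Add(Rational(-125281, 2), 313137)) = Mul(Add(114206, 18612), Rational(500993, 2)) = Mul(132818, Rational(500993, 2)) = 33270444137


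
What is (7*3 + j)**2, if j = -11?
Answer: 100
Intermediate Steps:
(7*3 + j)**2 = (7*3 - 11)**2 = (21 - 11)**2 = 10**2 = 100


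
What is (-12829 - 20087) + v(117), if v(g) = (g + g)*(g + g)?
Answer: 21840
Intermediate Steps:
v(g) = 4*g**2 (v(g) = (2*g)*(2*g) = 4*g**2)
(-12829 - 20087) + v(117) = (-12829 - 20087) + 4*117**2 = -32916 + 4*13689 = -32916 + 54756 = 21840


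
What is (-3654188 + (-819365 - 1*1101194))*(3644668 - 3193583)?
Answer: -2514684750495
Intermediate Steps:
(-3654188 + (-819365 - 1*1101194))*(3644668 - 3193583) = (-3654188 + (-819365 - 1101194))*451085 = (-3654188 - 1920559)*451085 = -5574747*451085 = -2514684750495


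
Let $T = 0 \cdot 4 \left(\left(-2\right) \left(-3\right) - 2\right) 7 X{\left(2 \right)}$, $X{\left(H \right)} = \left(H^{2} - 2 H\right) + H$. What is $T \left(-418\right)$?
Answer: $0$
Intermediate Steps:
$X{\left(H \right)} = H^{2} - H$
$T = 0$ ($T = 0 \cdot 4 \left(\left(-2\right) \left(-3\right) - 2\right) 7 \cdot 2 \left(-1 + 2\right) = 0 \left(6 - 2\right) 7 \cdot 2 \cdot 1 = 0 \cdot 4 \cdot 7 \cdot 2 = 0 \cdot 7 \cdot 2 = 0 \cdot 2 = 0$)
$T \left(-418\right) = 0 \left(-418\right) = 0$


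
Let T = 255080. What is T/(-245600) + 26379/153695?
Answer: -163629191/188737460 ≈ -0.86697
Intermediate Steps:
T/(-245600) + 26379/153695 = 255080/(-245600) + 26379/153695 = 255080*(-1/245600) + 26379*(1/153695) = -6377/6140 + 26379/153695 = -163629191/188737460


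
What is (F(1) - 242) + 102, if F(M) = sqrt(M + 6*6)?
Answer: -140 + sqrt(37) ≈ -133.92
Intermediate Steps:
F(M) = sqrt(36 + M) (F(M) = sqrt(M + 36) = sqrt(36 + M))
(F(1) - 242) + 102 = (sqrt(36 + 1) - 242) + 102 = (sqrt(37) - 242) + 102 = (-242 + sqrt(37)) + 102 = -140 + sqrt(37)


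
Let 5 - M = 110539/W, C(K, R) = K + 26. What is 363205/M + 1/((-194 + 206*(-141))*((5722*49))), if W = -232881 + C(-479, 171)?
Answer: 694786140236691501191/10470882158258480 ≈ 66354.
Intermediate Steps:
C(K, R) = 26 + K
W = -233334 (W = -232881 + (26 - 479) = -232881 - 453 = -233334)
M = 1277209/233334 (M = 5 - 110539/(-233334) = 5 - 110539*(-1)/233334 = 5 - 1*(-110539/233334) = 5 + 110539/233334 = 1277209/233334 ≈ 5.4737)
363205/M + 1/((-194 + 206*(-141))*((5722*49))) = 363205/(1277209/233334) + 1/((-194 + 206*(-141))*((5722*49))) = 363205*(233334/1277209) + 1/(-194 - 29046*280378) = 84748075470/1277209 + (1/280378)/(-29240) = 84748075470/1277209 - 1/29240*1/280378 = 84748075470/1277209 - 1/8198252720 = 694786140236691501191/10470882158258480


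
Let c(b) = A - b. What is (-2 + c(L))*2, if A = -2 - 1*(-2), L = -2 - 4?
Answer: 8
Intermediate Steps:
L = -6
A = 0 (A = -2 + 2 = 0)
c(b) = -b (c(b) = 0 - b = -b)
(-2 + c(L))*2 = (-2 - 1*(-6))*2 = (-2 + 6)*2 = 4*2 = 8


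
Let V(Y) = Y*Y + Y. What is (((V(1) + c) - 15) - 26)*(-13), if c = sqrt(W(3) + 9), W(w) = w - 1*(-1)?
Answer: 507 - 13*sqrt(13) ≈ 460.13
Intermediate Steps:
W(w) = 1 + w (W(w) = w + 1 = 1 + w)
V(Y) = Y + Y**2 (V(Y) = Y**2 + Y = Y + Y**2)
c = sqrt(13) (c = sqrt((1 + 3) + 9) = sqrt(4 + 9) = sqrt(13) ≈ 3.6056)
(((V(1) + c) - 15) - 26)*(-13) = (((1*(1 + 1) + sqrt(13)) - 15) - 26)*(-13) = (((1*2 + sqrt(13)) - 15) - 26)*(-13) = (((2 + sqrt(13)) - 15) - 26)*(-13) = ((-13 + sqrt(13)) - 26)*(-13) = (-39 + sqrt(13))*(-13) = 507 - 13*sqrt(13)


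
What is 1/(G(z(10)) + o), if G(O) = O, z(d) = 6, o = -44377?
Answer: -1/44371 ≈ -2.2537e-5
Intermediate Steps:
1/(G(z(10)) + o) = 1/(6 - 44377) = 1/(-44371) = -1/44371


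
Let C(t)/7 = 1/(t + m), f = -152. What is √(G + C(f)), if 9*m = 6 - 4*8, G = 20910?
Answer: √40632976938/1394 ≈ 144.60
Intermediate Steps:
m = -26/9 (m = (6 - 4*8)/9 = (6 - 32)/9 = (⅑)*(-26) = -26/9 ≈ -2.8889)
C(t) = 7/(-26/9 + t) (C(t) = 7/(t - 26/9) = 7/(-26/9 + t))
√(G + C(f)) = √(20910 + 63/(-26 + 9*(-152))) = √(20910 + 63/(-26 - 1368)) = √(20910 + 63/(-1394)) = √(20910 + 63*(-1/1394)) = √(20910 - 63/1394) = √(29148477/1394) = √40632976938/1394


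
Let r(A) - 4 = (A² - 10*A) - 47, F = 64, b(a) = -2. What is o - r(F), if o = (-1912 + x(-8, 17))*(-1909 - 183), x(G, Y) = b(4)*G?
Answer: 3963019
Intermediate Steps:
x(G, Y) = -2*G
r(A) = -43 + A² - 10*A (r(A) = 4 + ((A² - 10*A) - 47) = 4 + (-47 + A² - 10*A) = -43 + A² - 10*A)
o = 3966432 (o = (-1912 - 2*(-8))*(-1909 - 183) = (-1912 + 16)*(-2092) = -1896*(-2092) = 3966432)
o - r(F) = 3966432 - (-43 + 64² - 10*64) = 3966432 - (-43 + 4096 - 640) = 3966432 - 1*3413 = 3966432 - 3413 = 3963019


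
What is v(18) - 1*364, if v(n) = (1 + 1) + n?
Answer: -344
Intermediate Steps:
v(n) = 2 + n
v(18) - 1*364 = (2 + 18) - 1*364 = 20 - 364 = -344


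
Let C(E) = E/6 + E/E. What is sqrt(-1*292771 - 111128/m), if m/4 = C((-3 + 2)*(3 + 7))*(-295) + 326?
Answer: I*sqrt(229574137)/28 ≈ 541.13*I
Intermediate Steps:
C(E) = 1 + E/6 (C(E) = E*(1/6) + 1 = E/6 + 1 = 1 + E/6)
m = 6272/3 (m = 4*((1 + ((-3 + 2)*(3 + 7))/6)*(-295) + 326) = 4*((1 + (-1*10)/6)*(-295) + 326) = 4*((1 + (1/6)*(-10))*(-295) + 326) = 4*((1 - 5/3)*(-295) + 326) = 4*(-2/3*(-295) + 326) = 4*(590/3 + 326) = 4*(1568/3) = 6272/3 ≈ 2090.7)
sqrt(-1*292771 - 111128/m) = sqrt(-1*292771 - 111128/6272/3) = sqrt(-292771 - 111128*3/6272) = sqrt(-292771 - 41673/784) = sqrt(-229574137/784) = I*sqrt(229574137)/28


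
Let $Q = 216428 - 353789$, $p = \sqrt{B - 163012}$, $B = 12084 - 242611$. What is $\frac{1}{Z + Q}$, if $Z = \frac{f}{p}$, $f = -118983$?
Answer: $- \frac{18018970193}{2475108483665436} - \frac{39661 i \sqrt{393539}}{2475108483665436} \approx -7.2801 \cdot 10^{-6} - 1.0052 \cdot 10^{-8} i$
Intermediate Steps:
$B = -230527$
$p = i \sqrt{393539}$ ($p = \sqrt{-230527 - 163012} = \sqrt{-393539} = i \sqrt{393539} \approx 627.33 i$)
$Z = \frac{118983 i \sqrt{393539}}{393539}$ ($Z = - \frac{118983}{i \sqrt{393539}} = - 118983 \left(- \frac{i \sqrt{393539}}{393539}\right) = \frac{118983 i \sqrt{393539}}{393539} \approx 189.67 i$)
$Q = -137361$
$\frac{1}{Z + Q} = \frac{1}{\frac{118983 i \sqrt{393539}}{393539} - 137361} = \frac{1}{-137361 + \frac{118983 i \sqrt{393539}}{393539}}$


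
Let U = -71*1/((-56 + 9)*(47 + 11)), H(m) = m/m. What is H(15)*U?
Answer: 71/2726 ≈ 0.026046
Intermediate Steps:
H(m) = 1
U = 71/2726 (U = -71/((-47*58)) = -71/(-2726) = -71*(-1/2726) = 71/2726 ≈ 0.026046)
H(15)*U = 1*(71/2726) = 71/2726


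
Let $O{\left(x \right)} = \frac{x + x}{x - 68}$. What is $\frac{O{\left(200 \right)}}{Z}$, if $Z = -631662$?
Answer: $- \frac{50}{10422423} \approx -4.7974 \cdot 10^{-6}$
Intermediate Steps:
$O{\left(x \right)} = \frac{2 x}{-68 + x}$
$\frac{O{\left(200 \right)}}{Z} = \frac{2 \cdot 200 \frac{1}{-68 + 200}}{-631662} = 2 \cdot 200 \cdot \frac{1}{132} \left(- \frac{1}{631662}\right) = \frac{100}{33} \left(- \frac{1}{631662}\right) = - \frac{50}{10422423}$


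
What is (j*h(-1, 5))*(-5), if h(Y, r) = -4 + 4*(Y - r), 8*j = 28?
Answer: 490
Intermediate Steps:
j = 7/2 (j = (1/8)*28 = 7/2 ≈ 3.5000)
h(Y, r) = -4 - 4*r + 4*Y (h(Y, r) = -4 + (-4*r + 4*Y) = -4 - 4*r + 4*Y)
(j*h(-1, 5))*(-5) = (7*(-4 - 4*5 + 4*(-1))/2)*(-5) = (7*(-4 - 20 - 4)/2)*(-5) = ((7/2)*(-28))*(-5) = -98*(-5) = 490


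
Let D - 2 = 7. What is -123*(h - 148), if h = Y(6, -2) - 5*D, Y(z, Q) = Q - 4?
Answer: 24477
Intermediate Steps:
Y(z, Q) = -4 + Q
D = 9 (D = 2 + 7 = 9)
h = -51 (h = (-4 - 2) - 5*9 = -6 - 45 = -51)
-123*(h - 148) = -123*(-51 - 148) = -123*(-199) = 24477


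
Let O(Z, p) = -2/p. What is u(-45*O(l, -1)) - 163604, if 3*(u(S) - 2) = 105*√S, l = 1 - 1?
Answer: -163602 + 105*I*√10 ≈ -1.636e+5 + 332.04*I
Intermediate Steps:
l = 0
u(S) = 2 + 35*√S (u(S) = 2 + (105*√S)/3 = 2 + 35*√S)
u(-45*O(l, -1)) - 163604 = (2 + 35*√(-(-90)/(-1))) - 163604 = (2 + 35*√(-(-90)*(-1))) - 163604 = (2 + 35*√(-45*2)) - 163604 = (2 + 35*√(-90)) - 163604 = (2 + 35*(3*I*√10)) - 163604 = (2 + 105*I*√10) - 163604 = -163602 + 105*I*√10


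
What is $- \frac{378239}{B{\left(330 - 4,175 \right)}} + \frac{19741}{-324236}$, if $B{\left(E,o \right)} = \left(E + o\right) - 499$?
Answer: $- \frac{61319369943}{324236} \approx -1.8912 \cdot 10^{5}$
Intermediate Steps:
$B{\left(E,o \right)} = -499 + E + o$
$- \frac{378239}{B{\left(330 - 4,175 \right)}} + \frac{19741}{-324236} = - \frac{378239}{-499 + \left(330 - 4\right) + 175} + \frac{19741}{-324236} = - \frac{378239}{-499 + \left(330 - 4\right) + 175} + 19741 \left(- \frac{1}{324236}\right) = - \frac{378239}{-499 + 326 + 175} - \frac{19741}{324236} = - \frac{378239}{2} - \frac{19741}{324236} = - \frac{61319369943}{324236}$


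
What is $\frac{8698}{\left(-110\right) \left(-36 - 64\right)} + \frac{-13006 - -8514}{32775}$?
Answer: $\frac{4713299}{7210500} \approx 0.65367$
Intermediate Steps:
$\frac{8698}{\left(-110\right) \left(-36 - 64\right)} + \frac{-13006 - -8514}{32775} = \frac{8698}{\left(-110\right) \left(-100\right)} + \left(-13006 + 8514\right) \frac{1}{32775} = \frac{8698}{11000} - \frac{4492}{32775} = 8698 \cdot \frac{1}{11000} - \frac{4492}{32775} = \frac{4349}{5500} - \frac{4492}{32775} = \frac{4713299}{7210500}$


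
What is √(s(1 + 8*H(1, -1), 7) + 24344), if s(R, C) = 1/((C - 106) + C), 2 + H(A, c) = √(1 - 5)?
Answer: √51511881/46 ≈ 156.03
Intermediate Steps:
H(A, c) = -2 + 2*I (H(A, c) = -2 + √(1 - 5) = -2 + √(-4) = -2 + 2*I)
s(R, C) = 1/(-106 + 2*C) (s(R, C) = 1/((-106 + C) + C) = 1/(-106 + 2*C))
√(s(1 + 8*H(1, -1), 7) + 24344) = √(1/(2*(-53 + 7)) + 24344) = √((½)/(-46) + 24344) = √((½)*(-1/46) + 24344) = √(-1/92 + 24344) = √(2239647/92) = √51511881/46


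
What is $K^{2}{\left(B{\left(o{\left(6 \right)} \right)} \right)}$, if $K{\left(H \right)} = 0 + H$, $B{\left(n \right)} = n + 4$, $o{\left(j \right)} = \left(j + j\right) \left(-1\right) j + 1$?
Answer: $4489$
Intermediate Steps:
$o{\left(j \right)} = 1 - 2 j^{2}$ ($o{\left(j \right)} = 2 j \left(-1\right) j + 1 = - 2 j j + 1 = - 2 j^{2} + 1 = 1 - 2 j^{2}$)
$B{\left(n \right)} = 4 + n$
$K{\left(H \right)} = H$
$K^{2}{\left(B{\left(o{\left(6 \right)} \right)} \right)} = \left(4 + \left(1 - 2 \cdot 6^{2}\right)\right)^{2} = \left(4 + \left(1 - 72\right)\right)^{2} = \left(4 - 71\right)^{2} = \left(-67\right)^{2} = 4489$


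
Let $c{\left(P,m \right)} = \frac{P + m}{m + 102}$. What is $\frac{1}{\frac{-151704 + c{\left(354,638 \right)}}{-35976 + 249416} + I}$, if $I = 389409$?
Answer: $\frac{1233950}{480510358519} \approx 2.568 \cdot 10^{-6}$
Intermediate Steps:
$c{\left(P,m \right)} = \frac{P + m}{102 + m}$
$\frac{1}{\frac{-151704 + c{\left(354,638 \right)}}{-35976 + 249416} + I} = \frac{1}{\frac{-151704 + \frac{354 + 638}{102 + 638}}{-35976 + 249416} + 389409} = \frac{1}{\frac{-151704 + \frac{1}{740} \cdot 992}{213440} + 389409} = \frac{1}{\left(-151704 + \frac{1}{740} \cdot 992\right) \frac{1}{213440} + 389409} = \frac{1}{\left(-151704 + \frac{248}{185}\right) \frac{1}{213440} + 389409} = \frac{1}{\left(- \frac{28064992}{185}\right) \frac{1}{213440} + 389409} = \frac{1}{- \frac{877031}{1233950} + 389409} = \frac{1}{\frac{480510358519}{1233950}} = \frac{1233950}{480510358519}$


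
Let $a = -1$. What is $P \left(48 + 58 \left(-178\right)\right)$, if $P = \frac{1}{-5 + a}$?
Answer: $\frac{5138}{3} \approx 1712.7$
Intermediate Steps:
$P = - \frac{1}{6}$ ($P = \frac{1}{-5 - 1} = \frac{1}{-6} = - \frac{1}{6} \approx -0.16667$)
$P \left(48 + 58 \left(-178\right)\right) = - \frac{48 + 58 \left(-178\right)}{6} = - \frac{48 - 10324}{6} = \left(- \frac{1}{6}\right) \left(-10276\right) = \frac{5138}{3}$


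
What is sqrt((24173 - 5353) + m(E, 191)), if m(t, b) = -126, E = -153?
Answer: sqrt(18694) ≈ 136.73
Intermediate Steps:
sqrt((24173 - 5353) + m(E, 191)) = sqrt((24173 - 5353) - 126) = sqrt(18820 - 126) = sqrt(18694)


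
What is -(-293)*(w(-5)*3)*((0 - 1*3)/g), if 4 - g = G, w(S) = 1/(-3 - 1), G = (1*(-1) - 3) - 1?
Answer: 293/4 ≈ 73.250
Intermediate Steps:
G = -5 (G = (-1 - 3) - 1 = -4 - 1 = -5)
w(S) = -¼ (w(S) = 1/(-4) = -¼)
g = 9 (g = 4 - 1*(-5) = 4 + 5 = 9)
-(-293)*(w(-5)*3)*((0 - 1*3)/g) = -(-293)*(-¼*3)*((0 - 1*3)/9) = -(-293)*(-3*(0 - 3)/(4*9)) = -(-293)*(-(-9)/(4*9)) = -(-293)*(-¾*(-⅓)) = -(-293)/4 = -293*(-¼) = 293/4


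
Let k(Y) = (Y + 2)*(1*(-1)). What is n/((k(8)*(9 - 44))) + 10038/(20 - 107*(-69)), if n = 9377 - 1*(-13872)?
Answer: 175625647/2591050 ≈ 67.782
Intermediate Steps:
n = 23249 (n = 9377 + 13872 = 23249)
k(Y) = -2 - Y (k(Y) = (2 + Y)*(-1) = -2 - Y)
n/((k(8)*(9 - 44))) + 10038/(20 - 107*(-69)) = 23249/(((-2 - 1*8)*(9 - 44))) + 10038/(20 - 107*(-69)) = 23249/(((-2 - 8)*(-35))) + 10038/(20 + 7383) = 23249/((-10*(-35))) + 10038/7403 = 23249/350 + 10038*(1/7403) = 23249*(1/350) + 10038/7403 = 23249/350 + 10038/7403 = 175625647/2591050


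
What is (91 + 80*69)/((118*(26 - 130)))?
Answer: -5611/12272 ≈ -0.45722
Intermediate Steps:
(91 + 80*69)/((118*(26 - 130))) = (91 + 5520)/((118*(-104))) = 5611/(-12272) = 5611*(-1/12272) = -5611/12272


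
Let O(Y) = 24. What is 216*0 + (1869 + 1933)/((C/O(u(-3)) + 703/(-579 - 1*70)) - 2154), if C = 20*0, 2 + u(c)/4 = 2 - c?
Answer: -2467498/1398649 ≈ -1.7642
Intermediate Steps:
u(c) = -4*c (u(c) = -8 + 4*(2 - c) = -8 + (8 - 4*c) = -4*c)
C = 0
216*0 + (1869 + 1933)/((C/O(u(-3)) + 703/(-579 - 1*70)) - 2154) = 216*0 + (1869 + 1933)/((0/24 + 703/(-579 - 1*70)) - 2154) = 0 + 3802/((0*(1/24) + 703/(-579 - 70)) - 2154) = 0 + 3802/((0 + 703/(-649)) - 2154) = 0 + 3802/((0 + 703*(-1/649)) - 2154) = 0 + 3802/((0 - 703/649) - 2154) = 0 + 3802/(-703/649 - 2154) = 0 + 3802/(-1398649/649) = 0 + 3802*(-649/1398649) = 0 - 2467498/1398649 = -2467498/1398649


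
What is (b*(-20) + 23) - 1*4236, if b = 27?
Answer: -4753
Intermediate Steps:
(b*(-20) + 23) - 1*4236 = (27*(-20) + 23) - 1*4236 = (-540 + 23) - 4236 = -517 - 4236 = -4753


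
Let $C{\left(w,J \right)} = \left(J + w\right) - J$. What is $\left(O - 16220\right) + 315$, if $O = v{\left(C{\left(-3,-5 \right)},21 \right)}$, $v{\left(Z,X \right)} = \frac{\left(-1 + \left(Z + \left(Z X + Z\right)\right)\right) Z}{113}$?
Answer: $- \frac{1797055}{113} \approx -15903.0$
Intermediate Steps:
$C{\left(w,J \right)} = w$
$v{\left(Z,X \right)} = \frac{Z \left(-1 + 2 Z + X Z\right)}{113}$ ($v{\left(Z,X \right)} = \left(-1 + \left(Z + \left(X Z + Z\right)\right)\right) Z \frac{1}{113} = \left(-1 + \left(Z + \left(Z + X Z\right)\right)\right) Z \frac{1}{113} = \left(-1 + \left(2 Z + X Z\right)\right) Z \frac{1}{113} = \left(-1 + 2 Z + X Z\right) Z \frac{1}{113} = Z \left(-1 + 2 Z + X Z\right) \frac{1}{113} = \frac{Z \left(-1 + 2 Z + X Z\right)}{113}$)
$O = \frac{210}{113}$ ($O = \frac{1}{113} \left(-3\right) \left(-1 + 2 \left(-3\right) + 21 \left(-3\right)\right) = \frac{1}{113} \left(-3\right) \left(-1 - 6 - 63\right) = \frac{1}{113} \left(-3\right) \left(-70\right) = \frac{210}{113} \approx 1.8584$)
$\left(O - 16220\right) + 315 = \left(\frac{210}{113} - 16220\right) + 315 = - \frac{1832650}{113} + 315 = - \frac{1797055}{113}$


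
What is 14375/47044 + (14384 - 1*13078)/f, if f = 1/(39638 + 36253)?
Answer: 4662702376799/47044 ≈ 9.9114e+7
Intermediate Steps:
f = 1/75891 ≈ 1.3177e-5
14375/47044 + (14384 - 1*13078)/f = 14375/47044 + (14384 - 1*13078)/(1/75891) = 14375*(1/47044) + (14384 - 13078)*75891 = 14375/47044 + 1306*75891 = 14375/47044 + 99113646 = 4662702376799/47044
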